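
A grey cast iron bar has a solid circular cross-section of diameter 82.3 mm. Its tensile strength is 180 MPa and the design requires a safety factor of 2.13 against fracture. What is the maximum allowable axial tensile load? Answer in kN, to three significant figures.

F_allow = 450 kN

σ_allow = 180/2.13 = 84.51 MPa.
A = πd²/4 = π×82.3²/4 = 5320 mm².
F_allow = σ_allow × A = 84.51×5320 = 449600 N.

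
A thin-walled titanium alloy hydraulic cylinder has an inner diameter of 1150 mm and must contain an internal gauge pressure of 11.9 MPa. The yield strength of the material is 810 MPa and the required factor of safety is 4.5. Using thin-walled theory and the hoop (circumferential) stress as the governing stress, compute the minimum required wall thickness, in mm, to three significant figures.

σ_allow = 810/4.5 = 180.0 MPa.
Hoop stress σ_h = pD/(2t), so t = pD/(2σ_allow) = 11.9×1150/(2×180.0) = 38.01 mm.

t = 38.0 mm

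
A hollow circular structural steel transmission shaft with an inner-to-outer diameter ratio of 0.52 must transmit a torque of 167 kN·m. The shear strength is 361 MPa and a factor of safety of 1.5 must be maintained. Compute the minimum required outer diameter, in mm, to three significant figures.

τ_allow = 361/1.5 = 240.7 MPa.
For a hollow shaft τ = 16T/[πd_o³(1−k⁴)] with k = 0.52, so 1−k⁴ = 0.9269.
d_o³ = 16T/[π τ_allow (1−k⁴)] = 16×1.6700×10^8/(π×240.7×0.9269) = 3.813×10^6 mm³.
d_o = 156.2 mm.

d_o = 156 mm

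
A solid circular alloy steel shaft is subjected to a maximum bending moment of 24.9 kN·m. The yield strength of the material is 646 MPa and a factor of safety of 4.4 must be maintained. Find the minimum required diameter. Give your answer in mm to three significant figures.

d = 120 mm

σ_allow = 646/4.4 = 146.8 MPa.
For a solid circular section σ = 32M/(πd³), so d³ = 32M/(π σ_allow) = 32×2.4900×10^7/(π×146.8) = 1.728×10^6 mm³.
d = 120.0 mm.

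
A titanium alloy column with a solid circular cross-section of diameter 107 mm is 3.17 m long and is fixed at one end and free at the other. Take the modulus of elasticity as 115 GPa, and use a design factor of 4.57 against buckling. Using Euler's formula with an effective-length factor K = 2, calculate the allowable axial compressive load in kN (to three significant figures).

I = πd⁴/64 = π×107⁴/64 = 6.434×10^6 mm⁴.
Effective length L_e = KL = 2×3.17 m = 6340 mm.
Euler critical load P_cr = π²EI/L_e² = π²×115000×6.434×10^6/6340² = 181700 N.
P_allow = P_cr/n = 181700/4.57 = 39760 N.

P_allow = 39.8 kN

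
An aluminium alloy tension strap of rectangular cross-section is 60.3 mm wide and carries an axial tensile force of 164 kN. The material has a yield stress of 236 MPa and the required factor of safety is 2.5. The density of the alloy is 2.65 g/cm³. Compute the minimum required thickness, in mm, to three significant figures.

σ_allow = 236/2.5 = 94.40 MPa.
Required area A = F/σ_allow = 164000/94.40 = 1737 mm².
t = A/w = 1737/60.3 = 28.81 mm.

t = 28.8 mm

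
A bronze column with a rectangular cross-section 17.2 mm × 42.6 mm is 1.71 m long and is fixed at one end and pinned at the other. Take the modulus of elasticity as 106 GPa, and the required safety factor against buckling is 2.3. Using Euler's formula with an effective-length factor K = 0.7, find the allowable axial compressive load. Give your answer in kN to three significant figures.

P_allow = 5.73 kN

Buckling occurs about the weak axis: I_min = h·b³/12 = 42.6×17.2³/12 = 18060 mm⁴ (b = 17.2 mm is the smaller dimension).
Effective length L_e = KL = 0.7×1.71 m = 1197 mm.
Euler critical load P_cr = π²EI/L_e² = π²×106000×18060/1197² = 13190 N.
P_allow = P_cr/n = 13190/2.3 = 5735 N.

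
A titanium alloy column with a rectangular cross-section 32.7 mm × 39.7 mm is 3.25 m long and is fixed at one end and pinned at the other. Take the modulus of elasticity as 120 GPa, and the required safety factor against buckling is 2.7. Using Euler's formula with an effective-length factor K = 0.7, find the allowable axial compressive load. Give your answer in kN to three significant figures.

Buckling occurs about the weak axis: I_min = h·b³/12 = 39.7×32.7³/12 = 115700 mm⁴ (b = 32.7 mm is the smaller dimension).
Effective length L_e = KL = 0.7×3.25 m = 2275 mm.
Euler critical load P_cr = π²EI/L_e² = π²×120000×115700/2275² = 26470 N.
P_allow = P_cr/n = 26470/2.7 = 9804 N.

P_allow = 9.80 kN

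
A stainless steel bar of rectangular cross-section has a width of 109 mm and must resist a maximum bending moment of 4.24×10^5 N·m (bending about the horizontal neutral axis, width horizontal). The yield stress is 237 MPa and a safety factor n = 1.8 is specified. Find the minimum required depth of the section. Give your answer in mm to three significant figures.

h = 421 mm

σ_allow = 237/1.8 = 131.7 MPa.
For a rectangular section σ = 6M/(bh²), so h² = 6M/(b σ_allow) = 6×4.2400×10^8/(109×131.7) = 177300 mm².
h = 421.0 mm.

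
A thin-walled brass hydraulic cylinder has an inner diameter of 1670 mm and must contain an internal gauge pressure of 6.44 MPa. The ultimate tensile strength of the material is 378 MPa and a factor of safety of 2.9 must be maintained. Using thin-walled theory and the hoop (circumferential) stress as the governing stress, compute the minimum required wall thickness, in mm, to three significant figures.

σ_allow = 378/2.9 = 130.3 MPa.
Hoop stress σ_h = pD/(2t), so t = pD/(2σ_allow) = 6.44×1670/(2×130.3) = 41.26 mm.

t = 41.3 mm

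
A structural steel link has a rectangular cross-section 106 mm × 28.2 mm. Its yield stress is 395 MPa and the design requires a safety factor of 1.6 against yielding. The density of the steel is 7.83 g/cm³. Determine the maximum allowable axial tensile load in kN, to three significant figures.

F_allow = 738 kN

σ_allow = 395/1.6 = 246.9 MPa.
A = 106×28.2 = 2989 mm².
F_allow = σ_allow × A = 246.9×2989 = 738000 N.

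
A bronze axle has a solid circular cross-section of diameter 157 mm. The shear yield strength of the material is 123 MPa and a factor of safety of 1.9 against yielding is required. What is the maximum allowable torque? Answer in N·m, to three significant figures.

τ_allow = 123/1.9 = 64.74 MPa.
For a solid shaft T_allow = τ_allow·πd³/16; πd³/16 = π×157³/16 = 759900 mm³.
T_allow = 64.74×759900 = 4.919×10^7 N·mm = 49190 N·m.

T_allow = 49200 N·m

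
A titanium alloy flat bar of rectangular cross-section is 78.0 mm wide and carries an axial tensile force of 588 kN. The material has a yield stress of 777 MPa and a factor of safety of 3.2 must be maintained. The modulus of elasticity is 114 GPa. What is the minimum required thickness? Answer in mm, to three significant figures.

t = 31.0 mm

σ_allow = 777/3.2 = 242.8 MPa.
Required area A = F/σ_allow = 588000/242.8 = 2422 mm².
t = A/w = 2422/78.0 = 31.05 mm.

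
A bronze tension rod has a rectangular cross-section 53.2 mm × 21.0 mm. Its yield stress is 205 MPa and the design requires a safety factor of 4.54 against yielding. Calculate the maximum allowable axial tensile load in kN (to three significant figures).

σ_allow = 205/4.54 = 45.15 MPa.
A = 53.2×21.0 = 1117 mm².
F_allow = σ_allow × A = 45.15×1117 = 50450 N.

F_allow = 50.4 kN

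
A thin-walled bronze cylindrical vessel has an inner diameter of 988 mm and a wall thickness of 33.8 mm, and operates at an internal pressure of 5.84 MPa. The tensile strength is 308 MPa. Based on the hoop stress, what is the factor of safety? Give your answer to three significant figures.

n = 3.61

σ_h = pD/(2t) = 5.84×988/(2×33.8) = 85.35 MPa.
n = 308/85.35 = 3.609.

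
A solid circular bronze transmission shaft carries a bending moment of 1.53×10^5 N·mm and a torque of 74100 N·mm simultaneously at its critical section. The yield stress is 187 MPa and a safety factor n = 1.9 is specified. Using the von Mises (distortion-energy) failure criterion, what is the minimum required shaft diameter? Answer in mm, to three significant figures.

σ_allow = σ_y/n = 187/1.9 = 98.42 MPa.
For a solid shaft σ_b = 32M/(πd³) and τ = 16T/(πd³), so the von Mises stress is σ' = (16/πd³)·√(4M²+3T²).
√(4M²+3T²) = √(4×(153000)² + 3×(74100)²) = 331800 N·mm.
d³ = 16×331800/(π×98.42) = 17170 mm³.
d = 25.80 mm.

d = 25.8 mm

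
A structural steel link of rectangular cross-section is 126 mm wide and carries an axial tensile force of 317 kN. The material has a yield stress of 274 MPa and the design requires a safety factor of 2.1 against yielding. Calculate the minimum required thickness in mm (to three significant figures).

σ_allow = 274/2.1 = 130.5 MPa.
Required area A = F/σ_allow = 317000/130.5 = 2430 mm².
t = A/w = 2430/126 = 19.28 mm.

t = 19.3 mm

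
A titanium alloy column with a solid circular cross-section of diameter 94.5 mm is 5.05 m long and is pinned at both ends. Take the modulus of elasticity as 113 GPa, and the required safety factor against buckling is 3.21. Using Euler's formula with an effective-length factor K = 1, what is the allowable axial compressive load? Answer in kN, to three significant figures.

P_allow = 53.3 kN

I = πd⁴/64 = π×94.5⁴/64 = 3.915×10^6 mm⁴.
Effective length L_e = KL = 1×5.05 m = 5050 mm.
Euler critical load P_cr = π²EI/L_e² = π²×113000×3.915×10^6/5050² = 171200 N.
P_allow = P_cr/n = 171200/3.21 = 53330 N.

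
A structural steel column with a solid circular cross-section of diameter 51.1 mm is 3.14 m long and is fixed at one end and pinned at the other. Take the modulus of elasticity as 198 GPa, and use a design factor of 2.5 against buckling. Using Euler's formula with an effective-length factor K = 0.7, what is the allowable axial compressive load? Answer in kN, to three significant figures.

I = πd⁴/64 = π×51.1⁴/64 = 334700 mm⁴.
Effective length L_e = KL = 0.7×3.14 m = 2198 mm.
Euler critical load P_cr = π²EI/L_e² = π²×198000×334700/2198² = 135400 N.
P_allow = P_cr/n = 135400/2.5 = 54150 N.

P_allow = 54.2 kN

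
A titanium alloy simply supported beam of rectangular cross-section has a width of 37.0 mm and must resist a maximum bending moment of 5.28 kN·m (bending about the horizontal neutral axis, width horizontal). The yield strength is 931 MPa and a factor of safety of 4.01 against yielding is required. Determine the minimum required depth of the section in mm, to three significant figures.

h = 60.7 mm

σ_allow = 931/4.01 = 232.2 MPa.
For a rectangular section σ = 6M/(bh²), so h² = 6M/(b σ_allow) = 6×5280000/(37.0×232.2) = 3688 mm².
h = 60.73 mm.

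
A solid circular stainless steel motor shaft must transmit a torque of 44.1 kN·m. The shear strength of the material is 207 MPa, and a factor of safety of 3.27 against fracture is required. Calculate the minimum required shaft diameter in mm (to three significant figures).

d = 153 mm

Allowable shear stress τ_allow = 207/3.27 = 63.30 MPa.
For a solid shaft τ = 16T/(πd³), so d³ = 16T/(π τ_allow) = 16×4.4100×10^7/(π×63.30) = 3.548×10^6 mm³.
d = (3.548×10^6)^(1/3) = 152.5 mm.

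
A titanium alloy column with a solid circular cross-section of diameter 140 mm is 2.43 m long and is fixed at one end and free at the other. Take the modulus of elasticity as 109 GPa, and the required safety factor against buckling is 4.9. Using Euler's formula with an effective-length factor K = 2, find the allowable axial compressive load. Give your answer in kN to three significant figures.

P_allow = 175 kN

I = πd⁴/64 = π×140⁴/64 = 1.886×10^7 mm⁴.
Effective length L_e = KL = 2×2.43 m = 4860 mm.
Euler critical load P_cr = π²EI/L_e² = π²×109000×1.886×10^7/4860² = 858900 N.
P_allow = P_cr/n = 858900/4.9 = 175300 N.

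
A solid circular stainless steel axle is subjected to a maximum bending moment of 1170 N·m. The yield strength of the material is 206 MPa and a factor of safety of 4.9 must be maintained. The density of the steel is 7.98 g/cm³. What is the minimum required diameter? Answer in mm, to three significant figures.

d = 65.7 mm

σ_allow = 206/4.9 = 42.04 MPa.
For a solid circular section σ = 32M/(πd³), so d³ = 32M/(π σ_allow) = 32×1170000/(π×42.04) = 283500 mm³.
d = 65.69 mm.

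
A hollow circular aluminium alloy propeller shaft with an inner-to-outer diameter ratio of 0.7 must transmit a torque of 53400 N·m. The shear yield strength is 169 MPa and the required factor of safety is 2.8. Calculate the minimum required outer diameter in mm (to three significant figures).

τ_allow = 169/2.8 = 60.36 MPa.
For a hollow shaft τ = 16T/[πd_o³(1−k⁴)] with k = 0.7, so 1−k⁴ = 0.7599.
d_o³ = 16T/[π τ_allow (1−k⁴)] = 16×5.3400×10^7/(π×60.36×0.7599) = 5.930×10^6 mm³.
d_o = 181.0 mm.

d_o = 181 mm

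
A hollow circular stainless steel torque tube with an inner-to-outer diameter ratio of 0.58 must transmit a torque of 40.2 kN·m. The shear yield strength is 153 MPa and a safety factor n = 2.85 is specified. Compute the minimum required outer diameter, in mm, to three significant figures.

τ_allow = 153/2.85 = 53.68 MPa.
For a hollow shaft τ = 16T/[πd_o³(1−k⁴)] with k = 0.58, so 1−k⁴ = 0.8868.
d_o³ = 16T/[π τ_allow (1−k⁴)] = 16×4.0200×10^7/(π×53.68×0.8868) = 4.300×10^6 mm³.
d_o = 162.6 mm.

d_o = 163 mm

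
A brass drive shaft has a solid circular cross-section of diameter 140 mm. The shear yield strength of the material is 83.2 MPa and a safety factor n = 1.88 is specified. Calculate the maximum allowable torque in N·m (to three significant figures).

τ_allow = 83.2/1.88 = 44.26 MPa.
For a solid shaft T_allow = τ_allow·πd³/16; πd³/16 = π×140³/16 = 538800 mm³.
T_allow = 44.26×538800 = 2.384×10^7 N·mm = 23840 N·m.

T_allow = 23800 N·m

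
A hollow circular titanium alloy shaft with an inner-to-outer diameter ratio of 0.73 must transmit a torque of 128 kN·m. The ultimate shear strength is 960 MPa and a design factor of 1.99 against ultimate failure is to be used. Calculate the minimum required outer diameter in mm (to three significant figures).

τ_allow = 960/1.99 = 482.4 MPa.
For a hollow shaft τ = 16T/[πd_o³(1−k⁴)] with k = 0.73, so 1−k⁴ = 0.7160.
d_o³ = 16T/[π τ_allow (1−k⁴)] = 16×1.2800×10^8/(π×482.4×0.7160) = 1.887×10^6 mm³.
d_o = 123.6 mm.

d_o = 124 mm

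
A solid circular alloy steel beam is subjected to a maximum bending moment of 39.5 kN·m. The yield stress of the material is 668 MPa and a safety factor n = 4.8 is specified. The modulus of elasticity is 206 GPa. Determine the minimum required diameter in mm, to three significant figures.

d = 142 mm

σ_allow = 668/4.8 = 139.2 MPa.
For a solid circular section σ = 32M/(πd³), so d³ = 32M/(π σ_allow) = 32×3.9500×10^7/(π×139.2) = 2.891×10^6 mm³.
d = 142.5 mm.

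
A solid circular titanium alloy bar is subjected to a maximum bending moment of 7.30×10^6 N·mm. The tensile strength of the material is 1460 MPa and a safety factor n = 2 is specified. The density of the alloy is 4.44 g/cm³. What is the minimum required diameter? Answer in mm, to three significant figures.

σ_allow = 1460/2 = 730.0 MPa.
For a solid circular section σ = 32M/(πd³), so d³ = 32M/(π σ_allow) = 32×7300000/(π×730.0) = 101900 mm³.
d = 46.70 mm.

d = 46.7 mm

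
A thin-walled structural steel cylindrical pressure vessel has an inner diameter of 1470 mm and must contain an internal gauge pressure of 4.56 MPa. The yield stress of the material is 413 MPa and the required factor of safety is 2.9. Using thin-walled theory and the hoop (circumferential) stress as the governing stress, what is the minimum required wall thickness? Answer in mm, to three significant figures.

t = 23.5 mm

σ_allow = 413/2.9 = 142.4 MPa.
Hoop stress σ_h = pD/(2t), so t = pD/(2σ_allow) = 4.56×1470/(2×142.4) = 23.53 mm.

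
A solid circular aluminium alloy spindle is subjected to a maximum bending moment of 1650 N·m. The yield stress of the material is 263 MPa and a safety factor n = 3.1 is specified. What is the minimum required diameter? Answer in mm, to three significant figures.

d = 58.3 mm

σ_allow = 263/3.1 = 84.84 MPa.
For a solid circular section σ = 32M/(πd³), so d³ = 32M/(π σ_allow) = 32×1650000/(π×84.84) = 198100 mm³.
d = 58.29 mm.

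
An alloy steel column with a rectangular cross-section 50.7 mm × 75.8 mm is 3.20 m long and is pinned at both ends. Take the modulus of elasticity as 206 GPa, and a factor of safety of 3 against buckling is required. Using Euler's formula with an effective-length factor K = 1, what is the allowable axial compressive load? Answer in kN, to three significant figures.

Buckling occurs about the weak axis: I_min = h·b³/12 = 75.8×50.7³/12 = 823200 mm⁴ (b = 50.7 mm is the smaller dimension).
Effective length L_e = KL = 1×3.20 m = 3200 mm.
Euler critical load P_cr = π²EI/L_e² = π²×206000×823200/3200² = 163400 N.
P_allow = P_cr/n = 163400/3 = 54480 N.

P_allow = 54.5 kN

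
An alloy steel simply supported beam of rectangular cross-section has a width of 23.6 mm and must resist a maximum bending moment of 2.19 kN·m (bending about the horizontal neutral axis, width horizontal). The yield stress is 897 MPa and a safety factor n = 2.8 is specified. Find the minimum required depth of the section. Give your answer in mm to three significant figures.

h = 41.7 mm

σ_allow = 897/2.8 = 320.4 MPa.
For a rectangular section σ = 6M/(bh²), so h² = 6M/(b σ_allow) = 6×2190000/(23.6×320.4) = 1738 mm².
h = 41.69 mm.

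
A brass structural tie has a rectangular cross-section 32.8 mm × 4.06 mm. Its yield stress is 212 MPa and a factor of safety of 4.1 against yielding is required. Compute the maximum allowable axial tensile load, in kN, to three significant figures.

F_allow = 6.89 kN

σ_allow = 212/4.1 = 51.71 MPa.
A = 32.8×4.06 = 133.2 mm².
F_allow = σ_allow × A = 51.71×133.2 = 6886 N.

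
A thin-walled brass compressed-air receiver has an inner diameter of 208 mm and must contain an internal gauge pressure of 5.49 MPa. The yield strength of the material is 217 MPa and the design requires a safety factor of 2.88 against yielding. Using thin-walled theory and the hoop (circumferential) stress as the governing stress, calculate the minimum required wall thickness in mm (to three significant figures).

σ_allow = 217/2.88 = 75.35 MPa.
Hoop stress σ_h = pD/(2t), so t = pD/(2σ_allow) = 5.49×208/(2×75.35) = 7.578 mm.

t = 7.58 mm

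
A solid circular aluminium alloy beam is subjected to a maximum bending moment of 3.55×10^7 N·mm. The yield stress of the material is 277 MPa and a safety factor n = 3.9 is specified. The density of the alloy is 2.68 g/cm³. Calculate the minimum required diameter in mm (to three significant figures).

d = 172 mm

σ_allow = 277/3.9 = 71.03 MPa.
For a solid circular section σ = 32M/(πd³), so d³ = 32M/(π σ_allow) = 32×3.5500×10^7/(π×71.03) = 5.091×10^6 mm³.
d = 172.0 mm.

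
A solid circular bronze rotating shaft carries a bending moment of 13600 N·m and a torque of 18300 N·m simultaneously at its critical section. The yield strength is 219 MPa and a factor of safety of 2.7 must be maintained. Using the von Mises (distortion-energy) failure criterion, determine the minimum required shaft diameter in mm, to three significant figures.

σ_allow = σ_y/n = 219/2.7 = 81.11 MPa.
For a solid shaft σ_b = 32M/(πd³) and τ = 16T/(πd³), so the von Mises stress is σ' = (16/πd³)·√(4M²+3T²).
√(4M²+3T²) = √(4×(1.360×10^7)² + 3×(1.830×10^7)²) = 4.177×10^7 N·mm.
d³ = 16×4.177×10^7/(π×81.11) = 2.623×10^6 mm³.
d = 137.9 mm.

d = 138 mm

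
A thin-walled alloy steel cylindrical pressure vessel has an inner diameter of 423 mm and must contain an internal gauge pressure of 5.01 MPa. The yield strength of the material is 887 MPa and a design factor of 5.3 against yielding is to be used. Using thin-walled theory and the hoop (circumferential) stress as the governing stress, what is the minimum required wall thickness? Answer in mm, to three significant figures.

σ_allow = 887/5.3 = 167.4 MPa.
Hoop stress σ_h = pD/(2t), so t = pD/(2σ_allow) = 5.01×423/(2×167.4) = 6.331 mm.

t = 6.33 mm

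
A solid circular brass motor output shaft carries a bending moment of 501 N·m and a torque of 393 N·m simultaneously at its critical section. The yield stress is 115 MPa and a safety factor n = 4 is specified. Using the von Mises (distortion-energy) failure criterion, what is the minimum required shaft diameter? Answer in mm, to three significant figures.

d = 59.9 mm

σ_allow = σ_y/n = 115/4 = 28.75 MPa.
For a solid shaft σ_b = 32M/(πd³) and τ = 16T/(πd³), so the von Mises stress is σ' = (16/πd³)·√(4M²+3T²).
√(4M²+3T²) = √(4×(501000)² + 3×(393000)²) = 1.211×10^6 N·mm.
d³ = 16×1.211×10^6/(π×28.75) = 214600 mm³.
d = 59.87 mm.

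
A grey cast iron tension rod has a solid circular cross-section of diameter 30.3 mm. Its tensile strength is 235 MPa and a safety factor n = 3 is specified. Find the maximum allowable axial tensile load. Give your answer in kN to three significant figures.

F_allow = 56.5 kN

σ_allow = 235/3 = 78.33 MPa.
A = πd²/4 = π×30.3²/4 = 721.1 mm².
F_allow = σ_allow × A = 78.33×721.1 = 56480 N.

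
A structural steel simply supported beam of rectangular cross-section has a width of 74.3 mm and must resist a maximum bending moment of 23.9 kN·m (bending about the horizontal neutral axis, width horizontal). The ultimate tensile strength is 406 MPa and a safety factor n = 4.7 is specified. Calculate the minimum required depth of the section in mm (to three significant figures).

σ_allow = 406/4.7 = 86.38 MPa.
For a rectangular section σ = 6M/(bh²), so h² = 6M/(b σ_allow) = 6×2.3900×10^7/(74.3×86.38) = 22340 mm².
h = 149.5 mm.

h = 149 mm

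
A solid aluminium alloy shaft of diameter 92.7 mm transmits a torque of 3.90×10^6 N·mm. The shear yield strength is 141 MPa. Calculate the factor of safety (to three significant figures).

n = 5.65

τ = 16T/(πd³) = 16×3900000/(π×92.7³) = 24.93 MPa.
n = τ_limit/τ = 141/24.93 = 5.655.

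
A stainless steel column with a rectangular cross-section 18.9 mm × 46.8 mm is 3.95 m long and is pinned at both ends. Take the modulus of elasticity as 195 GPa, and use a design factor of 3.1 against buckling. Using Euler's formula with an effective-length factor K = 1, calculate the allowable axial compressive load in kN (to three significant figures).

P_allow = 1.05 kN

Buckling occurs about the weak axis: I_min = h·b³/12 = 46.8×18.9³/12 = 26330 mm⁴ (b = 18.9 mm is the smaller dimension).
Effective length L_e = KL = 1×3.95 m = 3950 mm.
Euler critical load P_cr = π²EI/L_e² = π²×195000×26330/3950² = 3248 N.
P_allow = P_cr/n = 3248/3.1 = 1048 N.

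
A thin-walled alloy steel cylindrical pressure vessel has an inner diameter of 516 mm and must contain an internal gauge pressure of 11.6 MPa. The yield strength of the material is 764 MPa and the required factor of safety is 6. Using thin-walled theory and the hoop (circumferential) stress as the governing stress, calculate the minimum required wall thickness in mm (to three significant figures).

σ_allow = 764/6 = 127.3 MPa.
Hoop stress σ_h = pD/(2t), so t = pD/(2σ_allow) = 11.6×516/(2×127.3) = 23.50 mm.

t = 23.5 mm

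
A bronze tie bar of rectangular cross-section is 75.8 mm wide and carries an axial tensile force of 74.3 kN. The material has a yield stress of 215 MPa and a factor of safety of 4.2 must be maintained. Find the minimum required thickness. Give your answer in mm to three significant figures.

σ_allow = 215/4.2 = 51.19 MPa.
Required area A = F/σ_allow = 74300/51.19 = 1451 mm².
t = A/w = 1451/75.8 = 19.15 mm.

t = 19.1 mm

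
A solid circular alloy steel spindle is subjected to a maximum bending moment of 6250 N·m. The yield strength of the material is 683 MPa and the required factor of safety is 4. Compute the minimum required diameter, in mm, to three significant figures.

d = 72.0 mm

σ_allow = 683/4 = 170.8 MPa.
For a solid circular section σ = 32M/(πd³), so d³ = 32M/(π σ_allow) = 32×6250000/(π×170.8) = 372800 mm³.
d = 71.97 mm.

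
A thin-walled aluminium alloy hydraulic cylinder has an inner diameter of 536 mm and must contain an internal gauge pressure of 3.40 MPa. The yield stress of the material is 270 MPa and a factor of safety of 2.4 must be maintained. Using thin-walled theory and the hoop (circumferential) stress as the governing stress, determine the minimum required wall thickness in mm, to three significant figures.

σ_allow = 270/2.4 = 112.5 MPa.
Hoop stress σ_h = pD/(2t), so t = pD/(2σ_allow) = 3.40×536/(2×112.5) = 8.100 mm.

t = 8.10 mm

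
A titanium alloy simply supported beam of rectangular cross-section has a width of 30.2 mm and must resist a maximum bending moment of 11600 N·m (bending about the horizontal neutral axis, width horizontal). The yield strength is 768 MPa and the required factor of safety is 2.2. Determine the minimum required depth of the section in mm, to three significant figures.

σ_allow = 768/2.2 = 349.1 MPa.
For a rectangular section σ = 6M/(bh²), so h² = 6M/(b σ_allow) = 6×1.1600×10^7/(30.2×349.1) = 6602 mm².
h = 81.25 mm.

h = 81.3 mm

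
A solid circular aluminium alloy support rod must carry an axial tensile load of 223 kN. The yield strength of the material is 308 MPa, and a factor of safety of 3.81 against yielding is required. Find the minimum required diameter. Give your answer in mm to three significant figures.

Allowable stress σ_allow = 308/3.81 = 80.84 MPa.
Required area A = F/σ_allow = 223000/80.84 = 2759 mm².
A = πd²/4 → d = √(4A/π) = 59.26 mm.

d = 59.3 mm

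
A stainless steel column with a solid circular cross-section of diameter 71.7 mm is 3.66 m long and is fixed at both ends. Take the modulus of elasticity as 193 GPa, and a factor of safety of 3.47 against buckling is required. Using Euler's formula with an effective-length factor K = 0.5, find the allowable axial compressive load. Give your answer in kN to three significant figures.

P_allow = 213 kN

I = πd⁴/64 = π×71.7⁴/64 = 1.297×10^6 mm⁴.
Effective length L_e = KL = 0.5×3.66 m = 1830 mm.
Euler critical load P_cr = π²EI/L_e² = π²×193000×1.297×10^6/1830² = 737900 N.
P_allow = P_cr/n = 737900/3.47 = 212700 N.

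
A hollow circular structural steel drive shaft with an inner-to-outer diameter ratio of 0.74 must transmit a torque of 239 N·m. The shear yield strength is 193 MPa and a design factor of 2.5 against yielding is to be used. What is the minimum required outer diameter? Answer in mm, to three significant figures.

τ_allow = 193/2.5 = 77.20 MPa.
For a hollow shaft τ = 16T/[πd_o³(1−k⁴)] with k = 0.74, so 1−k⁴ = 0.7001.
d_o³ = 16T/[π τ_allow (1−k⁴)] = 16×239000/(π×77.20×0.7001) = 22520 mm³.
d_o = 28.24 mm.

d_o = 28.2 mm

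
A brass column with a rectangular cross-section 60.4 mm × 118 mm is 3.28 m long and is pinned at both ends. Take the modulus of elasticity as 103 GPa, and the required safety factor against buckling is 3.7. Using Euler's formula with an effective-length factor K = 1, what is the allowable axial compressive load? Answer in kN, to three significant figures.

P_allow = 55.3 kN

Buckling occurs about the weak axis: I_min = h·b³/12 = 118×60.4³/12 = 2.167×10^6 mm⁴ (b = 60.4 mm is the smaller dimension).
Effective length L_e = KL = 1×3.28 m = 3280 mm.
Euler critical load P_cr = π²EI/L_e² = π²×103000×2.167×10^6/3280² = 204700 N.
P_allow = P_cr/n = 204700/3.7 = 55330 N.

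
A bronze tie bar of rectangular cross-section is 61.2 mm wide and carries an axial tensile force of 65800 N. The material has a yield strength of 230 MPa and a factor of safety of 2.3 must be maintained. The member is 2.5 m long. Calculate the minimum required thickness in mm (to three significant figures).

σ_allow = 230/2.3 = 100.0 MPa.
Required area A = F/σ_allow = 65800/100.0 = 658.0 mm².
t = A/w = 658.0/61.2 = 10.75 mm.

t = 10.8 mm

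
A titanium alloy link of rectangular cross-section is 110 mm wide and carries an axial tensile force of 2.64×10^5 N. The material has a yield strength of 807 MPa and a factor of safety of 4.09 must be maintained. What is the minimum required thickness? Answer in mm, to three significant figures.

t = 12.2 mm

σ_allow = 807/4.09 = 197.3 MPa.
Required area A = F/σ_allow = 264000/197.3 = 1338 mm².
t = A/w = 1338/110 = 12.16 mm.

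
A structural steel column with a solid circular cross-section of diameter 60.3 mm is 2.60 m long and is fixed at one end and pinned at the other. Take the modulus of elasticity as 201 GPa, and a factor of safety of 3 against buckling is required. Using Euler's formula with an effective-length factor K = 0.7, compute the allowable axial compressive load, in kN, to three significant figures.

I = πd⁴/64 = π×60.3⁴/64 = 649000 mm⁴.
Effective length L_e = KL = 0.7×2.60 m = 1820 mm.
Euler critical load P_cr = π²EI/L_e² = π²×201000×649000/1820² = 388700 N.
P_allow = P_cr/n = 388700/3 = 129600 N.

P_allow = 130 kN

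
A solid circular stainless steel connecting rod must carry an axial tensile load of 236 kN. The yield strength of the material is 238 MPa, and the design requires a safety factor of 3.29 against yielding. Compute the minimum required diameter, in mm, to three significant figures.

d = 64.4 mm

Allowable stress σ_allow = 238/3.29 = 72.34 MPa.
Required area A = F/σ_allow = 236000/72.34 = 3262 mm².
A = πd²/4 → d = √(4A/π) = 64.45 mm.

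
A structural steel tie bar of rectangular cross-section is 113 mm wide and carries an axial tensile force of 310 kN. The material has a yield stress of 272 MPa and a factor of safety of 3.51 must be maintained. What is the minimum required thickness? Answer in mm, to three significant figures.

σ_allow = 272/3.51 = 77.49 MPa.
Required area A = F/σ_allow = 310000/77.49 = 4000 mm².
t = A/w = 4000/113 = 35.40 mm.

t = 35.4 mm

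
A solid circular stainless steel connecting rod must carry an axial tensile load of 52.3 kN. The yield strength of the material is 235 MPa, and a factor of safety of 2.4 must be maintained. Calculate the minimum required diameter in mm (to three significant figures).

Allowable stress σ_allow = 235/2.4 = 97.92 MPa.
Required area A = F/σ_allow = 52300/97.92 = 534.1 mm².
A = πd²/4 → d = √(4A/π) = 26.08 mm.

d = 26.1 mm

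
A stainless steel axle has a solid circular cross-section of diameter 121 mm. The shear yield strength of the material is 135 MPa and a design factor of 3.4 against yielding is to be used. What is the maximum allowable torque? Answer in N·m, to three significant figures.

τ_allow = 135/3.4 = 39.71 MPa.
For a solid shaft T_allow = τ_allow·πd³/16; πd³/16 = π×121³/16 = 347800 mm³.
T_allow = 39.71×347800 = 1.381×10^7 N·mm = 13810 N·m.

T_allow = 13800 N·m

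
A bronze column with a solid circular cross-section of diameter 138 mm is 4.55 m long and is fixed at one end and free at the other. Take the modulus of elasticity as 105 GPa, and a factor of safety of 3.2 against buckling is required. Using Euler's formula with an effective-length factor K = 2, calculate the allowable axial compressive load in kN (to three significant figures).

I = πd⁴/64 = π×138⁴/64 = 1.780×10^7 mm⁴.
Effective length L_e = KL = 2×4.55 m = 9100 mm.
Euler critical load P_cr = π²EI/L_e² = π²×105000×1.780×10^7/9100² = 222800 N.
P_allow = P_cr/n = 222800/3.2 = 69620 N.

P_allow = 69.6 kN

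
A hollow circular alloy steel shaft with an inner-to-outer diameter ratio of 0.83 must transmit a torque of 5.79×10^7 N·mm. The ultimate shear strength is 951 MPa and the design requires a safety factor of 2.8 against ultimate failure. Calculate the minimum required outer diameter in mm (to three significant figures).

d_o = 118 mm

τ_allow = 951/2.8 = 339.6 MPa.
For a hollow shaft τ = 16T/[πd_o³(1−k⁴)] with k = 0.83, so 1−k⁴ = 0.5254.
d_o³ = 16T/[π τ_allow (1−k⁴)] = 16×5.7900×10^7/(π×339.6×0.5254) = 1.652×10^6 mm³.
d_o = 118.2 mm.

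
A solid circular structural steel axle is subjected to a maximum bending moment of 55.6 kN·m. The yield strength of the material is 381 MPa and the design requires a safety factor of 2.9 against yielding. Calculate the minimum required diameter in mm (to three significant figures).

d = 163 mm

σ_allow = 381/2.9 = 131.4 MPa.
For a solid circular section σ = 32M/(πd³), so d³ = 32M/(π σ_allow) = 32×5.5600×10^7/(π×131.4) = 4.311×10^6 mm³.
d = 162.7 mm.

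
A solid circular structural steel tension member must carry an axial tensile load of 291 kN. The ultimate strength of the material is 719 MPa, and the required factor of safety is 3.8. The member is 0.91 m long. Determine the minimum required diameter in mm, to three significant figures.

d = 44.3 mm

Allowable stress σ_allow = 719/3.8 = 189.2 MPa.
Required area A = F/σ_allow = 291000/189.2 = 1538 mm².
A = πd²/4 → d = √(4A/π) = 44.25 mm.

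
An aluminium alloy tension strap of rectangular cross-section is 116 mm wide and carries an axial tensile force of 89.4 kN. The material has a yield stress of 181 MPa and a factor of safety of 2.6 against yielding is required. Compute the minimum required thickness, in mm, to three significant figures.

σ_allow = 181/2.6 = 69.62 MPa.
Required area A = F/σ_allow = 89400/69.62 = 1284 mm².
t = A/w = 1284/116 = 11.07 mm.

t = 11.1 mm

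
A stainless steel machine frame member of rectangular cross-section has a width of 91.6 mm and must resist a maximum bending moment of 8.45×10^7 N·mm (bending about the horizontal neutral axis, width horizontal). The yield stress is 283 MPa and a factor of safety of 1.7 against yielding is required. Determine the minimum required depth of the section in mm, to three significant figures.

σ_allow = 283/1.7 = 166.5 MPa.
For a rectangular section σ = 6M/(bh²), so h² = 6M/(b σ_allow) = 6×8.4500×10^7/(91.6×166.5) = 33250 mm².
h = 182.3 mm.

h = 182 mm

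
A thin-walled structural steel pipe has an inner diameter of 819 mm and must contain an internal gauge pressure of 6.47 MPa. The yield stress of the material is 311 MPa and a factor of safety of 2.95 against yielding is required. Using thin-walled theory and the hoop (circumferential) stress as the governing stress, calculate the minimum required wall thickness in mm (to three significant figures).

t = 25.1 mm

σ_allow = 311/2.95 = 105.4 MPa.
Hoop stress σ_h = pD/(2t), so t = pD/(2σ_allow) = 6.47×819/(2×105.4) = 25.13 mm.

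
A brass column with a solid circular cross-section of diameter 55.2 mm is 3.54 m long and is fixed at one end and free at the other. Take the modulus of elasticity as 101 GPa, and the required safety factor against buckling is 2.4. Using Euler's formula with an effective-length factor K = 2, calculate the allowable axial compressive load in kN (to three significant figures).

I = πd⁴/64 = π×55.2⁴/64 = 455700 mm⁴.
Effective length L_e = KL = 2×3.54 m = 7080 mm.
Euler critical load P_cr = π²EI/L_e² = π²×101000×455700/7080² = 9063 N.
P_allow = P_cr/n = 9063/2.4 = 3776 N.

P_allow = 3.78 kN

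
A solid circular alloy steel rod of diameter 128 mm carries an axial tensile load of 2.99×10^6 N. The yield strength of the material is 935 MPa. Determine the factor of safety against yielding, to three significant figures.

A = πd²/4 = 12870 mm².
σ = F/A = 2990000/12870 = 232.4 MPa.
n = 935/232.4 = 4.024.

n = 4.02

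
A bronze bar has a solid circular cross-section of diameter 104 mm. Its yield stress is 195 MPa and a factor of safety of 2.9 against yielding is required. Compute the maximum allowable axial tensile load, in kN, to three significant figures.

F_allow = 571 kN

σ_allow = 195/2.9 = 67.24 MPa.
A = πd²/4 = π×104²/4 = 8495 mm².
F_allow = σ_allow × A = 67.24×8495 = 571200 N.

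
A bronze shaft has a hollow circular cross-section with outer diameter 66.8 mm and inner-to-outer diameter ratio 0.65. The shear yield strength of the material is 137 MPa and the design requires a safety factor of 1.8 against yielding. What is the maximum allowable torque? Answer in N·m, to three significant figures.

T_allow = 3660 N·m

τ_allow = 137/1.8 = 76.11 MPa.
For a hollow shaft T_allow = τ_allow·πd_o³(1−k⁴)/16 with 1−k⁴ = 0.8215, so πd_o³(1−k⁴)/16 = 48080 mm³.
T_allow = 76.11×48080 = 3.659×10^6 N·mm = 3659 N·m.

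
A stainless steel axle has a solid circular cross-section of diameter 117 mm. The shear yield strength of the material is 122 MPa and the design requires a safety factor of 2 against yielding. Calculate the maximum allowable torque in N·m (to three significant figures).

τ_allow = 122/2 = 61.00 MPa.
For a solid shaft T_allow = τ_allow·πd³/16; πd³/16 = π×117³/16 = 314500 mm³.
T_allow = 61.00×314500 = 1.918×10^7 N·mm = 19180 N·m.

T_allow = 19200 N·m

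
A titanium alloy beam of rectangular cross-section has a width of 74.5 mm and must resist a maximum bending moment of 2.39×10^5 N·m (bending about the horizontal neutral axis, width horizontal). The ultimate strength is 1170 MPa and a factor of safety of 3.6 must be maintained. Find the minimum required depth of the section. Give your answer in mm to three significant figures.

σ_allow = 1170/3.6 = 325.0 MPa.
For a rectangular section σ = 6M/(bh²), so h² = 6M/(b σ_allow) = 6×2.3900×10^8/(74.5×325.0) = 59230 mm².
h = 243.4 mm.

h = 243 mm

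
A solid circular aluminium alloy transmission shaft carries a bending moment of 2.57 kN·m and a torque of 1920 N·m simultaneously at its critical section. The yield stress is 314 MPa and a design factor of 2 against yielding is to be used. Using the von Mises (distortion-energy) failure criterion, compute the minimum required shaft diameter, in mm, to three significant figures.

σ_allow = σ_y/n = 314/2 = 157.0 MPa.
For a solid shaft σ_b = 32M/(πd³) and τ = 16T/(πd³), so the von Mises stress is σ' = (16/πd³)·√(4M²+3T²).
√(4M²+3T²) = √(4×(2.570×10^6)² + 3×(1.920×10^6)²) = 6.122×10^6 N·mm.
d³ = 16×6.122×10^6/(π×157.0) = 198600 mm³.
d = 58.34 mm.

d = 58.3 mm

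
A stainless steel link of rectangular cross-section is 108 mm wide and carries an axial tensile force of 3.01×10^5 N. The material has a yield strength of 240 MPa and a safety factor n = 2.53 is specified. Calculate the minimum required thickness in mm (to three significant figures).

σ_allow = 240/2.53 = 94.86 MPa.
Required area A = F/σ_allow = 301000/94.86 = 3173 mm².
t = A/w = 3173/108 = 29.38 mm.

t = 29.4 mm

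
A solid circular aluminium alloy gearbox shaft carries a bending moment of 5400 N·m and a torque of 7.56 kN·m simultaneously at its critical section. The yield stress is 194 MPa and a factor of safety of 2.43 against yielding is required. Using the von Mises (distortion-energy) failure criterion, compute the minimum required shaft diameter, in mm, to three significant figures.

σ_allow = σ_y/n = 194/2.43 = 79.84 MPa.
For a solid shaft σ_b = 32M/(πd³) and τ = 16T/(πd³), so the von Mises stress is σ' = (16/πd³)·√(4M²+3T²).
√(4M²+3T²) = √(4×(5.400×10^6)² + 3×(7.560×10^6)²) = 1.697×10^7 N·mm.
d³ = 16×1.697×10^7/(π×79.84) = 1.083×10^6 mm³.
d = 102.7 mm.

d = 103 mm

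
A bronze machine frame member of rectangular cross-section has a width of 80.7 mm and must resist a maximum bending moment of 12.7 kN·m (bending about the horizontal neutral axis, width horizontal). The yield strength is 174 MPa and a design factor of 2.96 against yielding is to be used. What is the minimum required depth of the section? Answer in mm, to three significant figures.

σ_allow = 174/2.96 = 58.78 MPa.
For a rectangular section σ = 6M/(bh²), so h² = 6M/(b σ_allow) = 6×1.2700×10^7/(80.7×58.78) = 16060 mm².
h = 126.7 mm.

h = 127 mm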